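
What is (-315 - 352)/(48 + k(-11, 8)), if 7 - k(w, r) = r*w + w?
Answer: -667/154 ≈ -4.3312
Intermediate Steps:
k(w, r) = 7 - w - r*w (k(w, r) = 7 - (r*w + w) = 7 - (w + r*w) = 7 + (-w - r*w) = 7 - w - r*w)
(-315 - 352)/(48 + k(-11, 8)) = (-315 - 352)/(48 + (7 - 1*(-11) - 1*8*(-11))) = -667/(48 + (7 + 11 + 88)) = -667/(48 + 106) = -667/154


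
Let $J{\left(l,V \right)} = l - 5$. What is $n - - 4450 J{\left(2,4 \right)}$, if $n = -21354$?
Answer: $-34704$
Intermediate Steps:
$J{\left(l,V \right)} = -5 + l$
$n - - 4450 J{\left(2,4 \right)} = -21354 - - 4450 \left(-5 + 2\right) = -21354 - \left(-4450\right) \left(-3\right) = -21354 - 13350 = -34704$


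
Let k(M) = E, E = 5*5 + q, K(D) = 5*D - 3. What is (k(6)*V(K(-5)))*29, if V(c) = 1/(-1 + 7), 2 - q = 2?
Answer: 725/6 ≈ 120.83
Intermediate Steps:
K(D) = -3 + 5*D
q = 0 (q = 2 - 1*2 = 2 - 2 = 0)
V(c) = ⅙ (V(c) = 1/6 = ⅙)
E = 25 (E = 5*5 + 0 = 25 + 0 = 25)
k(M) = 25
(k(6)*V(K(-5)))*29 = (25*(⅙))*29 = (25/6)*29 = 725/6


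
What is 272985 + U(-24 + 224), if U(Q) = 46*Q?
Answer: 282185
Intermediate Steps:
272985 + U(-24 + 224) = 272985 + 46*(-24 + 224) = 272985 + 46*200 = 272985 + 9200 = 282185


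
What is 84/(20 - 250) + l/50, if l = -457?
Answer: -10931/1150 ≈ -9.5052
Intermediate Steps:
84/(20 - 250) + l/50 = 84/(20 - 250) - 457/50 = 84/(-230) - 457*1/50 = 84*(-1/230) - 457/50 = -42/115 - 457/50 = -10931/1150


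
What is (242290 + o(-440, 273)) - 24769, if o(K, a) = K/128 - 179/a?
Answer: 950113849/4368 ≈ 2.1752e+5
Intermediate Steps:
o(K, a) = -179/a + K/128 (o(K, a) = K*(1/128) - 179/a = K/128 - 179/a = -179/a + K/128)
(242290 + o(-440, 273)) - 24769 = (242290 + (-179/273 + (1/128)*(-440))) - 24769 = (242290 + (-179*1/273 - 55/16)) - 24769 = (242290 + (-179/273 - 55/16)) - 24769 = (242290 - 17879/4368) - 24769 = 1058304841/4368 - 24769 = 950113849/4368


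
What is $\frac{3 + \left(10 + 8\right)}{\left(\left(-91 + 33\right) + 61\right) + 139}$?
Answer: $\frac{21}{142} \approx 0.14789$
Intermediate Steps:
$\frac{3 + \left(10 + 8\right)}{\left(\left(-91 + 33\right) + 61\right) + 139} = \frac{3 + 18}{\left(-58 + 61\right) + 139} = \frac{1}{3 + 139} \cdot 21 = \frac{1}{142} \cdot 21 = \frac{21}{142}$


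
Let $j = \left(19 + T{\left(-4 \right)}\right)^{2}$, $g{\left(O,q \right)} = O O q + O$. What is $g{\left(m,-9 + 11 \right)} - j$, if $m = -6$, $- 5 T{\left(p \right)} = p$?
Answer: $- \frac{8151}{25} \approx -326.04$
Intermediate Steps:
$T{\left(p \right)} = - \frac{p}{5}$
$g{\left(O,q \right)} = O + q O^{2}$ ($g{\left(O,q \right)} = O^{2} q + O = q O^{2} + O = O + q O^{2}$)
$j = \frac{9801}{25}$ ($j = \left(19 - - \frac{4}{5}\right)^{2} = \left(19 + \frac{4}{5}\right)^{2} = \left(\frac{99}{5}\right)^{2} = \frac{9801}{25} \approx 392.04$)
$g{\left(m,-9 + 11 \right)} - j = - 6 \left(1 - 6 \left(-9 + 11\right)\right) - \frac{9801}{25} = - 6 \left(1 - 12\right) - \frac{9801}{25} = \left(-6\right) \left(-11\right) - \frac{9801}{25} = 66 - \frac{9801}{25} = - \frac{8151}{25}$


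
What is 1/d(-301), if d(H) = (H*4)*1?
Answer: -1/1204 ≈ -0.00083056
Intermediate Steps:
d(H) = 4*H (d(H) = (4*H)*1 = 4*H)
1/d(-301) = 1/(4*(-301)) = 1/(-1204) = -1/1204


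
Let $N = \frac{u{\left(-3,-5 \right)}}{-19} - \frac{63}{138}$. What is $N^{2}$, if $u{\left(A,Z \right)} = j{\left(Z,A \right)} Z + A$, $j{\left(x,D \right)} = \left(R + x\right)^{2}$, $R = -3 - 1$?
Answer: $\frac{337420161}{763876} \approx 441.72$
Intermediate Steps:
$R = -4$
$j{\left(x,D \right)} = \left(-4 + x\right)^{2}$
$u{\left(A,Z \right)} = A + Z \left(-4 + Z\right)^{2}$ ($u{\left(A,Z \right)} = \left(-4 + Z\right)^{2} Z + A = Z \left(-4 + Z\right)^{2} + A = A + Z \left(-4 + Z\right)^{2}$)
$N = \frac{18369}{874}$ ($N = \frac{-3 - 5 \left(-4 - 5\right)^{2}}{-19} - \frac{63}{138} = \left(-3 - 5 \left(-9\right)^{2}\right) \left(- \frac{1}{19}\right) - \frac{21}{46} = \left(-3 - 405\right) \left(- \frac{1}{19}\right) - \frac{21}{46} = \left(-408\right) \left(- \frac{1}{19}\right) - \frac{21}{46} = \frac{408}{19} - \frac{21}{46} = \frac{18369}{874} \approx 21.017$)
$N^{2} = \left(\frac{18369}{874}\right)^{2} = \frac{337420161}{763876}$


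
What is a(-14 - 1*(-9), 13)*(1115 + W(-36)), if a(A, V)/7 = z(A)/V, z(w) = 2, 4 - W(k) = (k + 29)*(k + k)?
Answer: 8610/13 ≈ 662.31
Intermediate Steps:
W(k) = 4 - 2*k*(29 + k) (W(k) = 4 - (k + 29)*(k + k) = 4 - (29 + k)*2*k = 4 - 2*k*(29 + k))
a(A, V) = 14/V (a(A, V) = 7*(2/V) = 14/V)
a(-14 - 1*(-9), 13)*(1115 + W(-36)) = (14/13)*(1115 + (4 - 58*(-36) - 2*(-36)²)) = (14*(1/13))*(1115 + (4 + 2088 - 2*1296)) = 14*(1115 + (4 + 2088 - 2592))/13 = 14*(1115 - 500)/13 = (14/13)*615 = 8610/13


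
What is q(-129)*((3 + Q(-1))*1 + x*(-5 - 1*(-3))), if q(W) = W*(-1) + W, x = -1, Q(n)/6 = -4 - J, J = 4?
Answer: 0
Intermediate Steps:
Q(n) = -48 (Q(n) = 6*(-4 - 1*4) = 6*(-4 - 4) = 6*(-8) = -48)
q(W) = 0 (q(W) = -W + W = 0)
q(-129)*((3 + Q(-1))*1 + x*(-5 - 1*(-3))) = 0*((3 - 48)*1 - (-5 - 1*(-3))) = 0*(-45*1 - (-5 + 3)) = 0*(-45 - 1*(-2)) = 0*(-45 + 2) = 0*(-43) = 0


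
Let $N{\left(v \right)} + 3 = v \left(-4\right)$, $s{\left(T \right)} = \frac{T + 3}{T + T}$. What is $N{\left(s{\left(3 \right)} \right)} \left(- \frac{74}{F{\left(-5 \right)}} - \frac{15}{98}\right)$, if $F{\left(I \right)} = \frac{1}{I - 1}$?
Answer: $- \frac{43497}{14} \approx -3106.9$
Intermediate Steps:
$s{\left(T \right)} = \frac{3 + T}{2 T}$
$N{\left(v \right)} = -3 - 4 v$ ($N{\left(v \right)} = -3 + v \left(-4\right) = -3 - 4 v$)
$F{\left(I \right)} = \frac{1}{-1 + I}$
$N{\left(s{\left(3 \right)} \right)} \left(- \frac{74}{F{\left(-5 \right)}} - \frac{15}{98}\right) = \left(-3 - 4 \frac{3 + 3}{2 \cdot 3}\right) \left(- \frac{74}{\frac{1}{-1 - 5}} - \frac{15}{98}\right) = \left(-3 - 4 \cdot \frac{1}{2} \cdot \frac{1}{3} \cdot 6\right) \left(- \frac{74}{\frac{1}{-6}} - \frac{15}{98}\right) = \left(-3 - 4\right) \left(- \frac{74}{- \frac{1}{6}} - \frac{15}{98}\right) = \left(-3 - 4\right) \left(\left(-74\right) \left(-6\right) - \frac{15}{98}\right) = - 7 \left(444 - \frac{15}{98}\right) = \left(-7\right) \frac{43497}{98} = - \frac{43497}{14}$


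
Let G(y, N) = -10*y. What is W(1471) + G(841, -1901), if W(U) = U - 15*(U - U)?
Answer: -6939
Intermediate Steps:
W(U) = U (W(U) = U - 15*0 = U + 0 = U)
W(1471) + G(841, -1901) = 1471 - 10*841 = 1471 - 8410 = -6939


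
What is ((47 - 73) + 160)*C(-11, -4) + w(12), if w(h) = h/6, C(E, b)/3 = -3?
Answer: -1204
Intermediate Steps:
C(E, b) = -9 (C(E, b) = 3*(-3) = -9)
w(h) = h/6 (w(h) = h*(⅙) = h/6)
((47 - 73) + 160)*C(-11, -4) + w(12) = ((47 - 73) + 160)*(-9) + (⅙)*12 = (-26 + 160)*(-9) + 2 = 134*(-9) + 2 = -1206 + 2 = -1204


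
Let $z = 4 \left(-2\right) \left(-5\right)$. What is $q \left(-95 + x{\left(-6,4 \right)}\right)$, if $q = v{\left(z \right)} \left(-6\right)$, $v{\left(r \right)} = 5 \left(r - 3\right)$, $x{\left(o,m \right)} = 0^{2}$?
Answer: $105450$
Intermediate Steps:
$z = 40$ ($z = \left(-8\right) \left(-5\right) = 40$)
$x{\left(o,m \right)} = 0$
$v{\left(r \right)} = -15 + 5 r$ ($v{\left(r \right)} = 5 \left(-3 + r\right) = -15 + 5 r$)
$q = -1110$ ($q = \left(-15 + 5 \cdot 40\right) \left(-6\right) = \left(-15 + 200\right) \left(-6\right) = 185 \left(-6\right) = -1110$)
$q \left(-95 + x{\left(-6,4 \right)}\right) = - 1110 \left(-95 + 0\right) = \left(-1110\right) \left(-95\right) = 105450$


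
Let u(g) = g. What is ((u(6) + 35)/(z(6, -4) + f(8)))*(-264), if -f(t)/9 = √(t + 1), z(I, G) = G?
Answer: 10824/31 ≈ 349.16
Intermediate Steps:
f(t) = -9*√(1 + t) (f(t) = -9*√(t + 1) = -9*√(1 + t))
((u(6) + 35)/(z(6, -4) + f(8)))*(-264) = ((6 + 35)/(-4 - 9*√(1 + 8)))*(-264) = (41/(-4 - 9*√9))*(-264) = (41/(-4 - 9*3))*(-264) = (41/(-4 - 27))*(-264) = (41/(-31))*(-264) = (41*(-1/31))*(-264) = -41/31*(-264) = 10824/31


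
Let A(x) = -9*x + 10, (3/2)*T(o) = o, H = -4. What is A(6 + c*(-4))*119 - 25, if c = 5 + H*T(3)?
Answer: -18113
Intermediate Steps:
T(o) = 2*o/3
c = -3 (c = 5 - 8*3/3 = 5 - 4*2 = 5 - 8 = -3)
A(x) = 10 - 9*x
A(6 + c*(-4))*119 - 25 = (10 - 9*(6 - 3*(-4)))*119 - 25 = (10 - 9*(6 + 12))*119 - 25 = (10 - 9*18)*119 - 25 = (10 - 162)*119 - 25 = -152*119 - 25 = -18088 - 25 = -18113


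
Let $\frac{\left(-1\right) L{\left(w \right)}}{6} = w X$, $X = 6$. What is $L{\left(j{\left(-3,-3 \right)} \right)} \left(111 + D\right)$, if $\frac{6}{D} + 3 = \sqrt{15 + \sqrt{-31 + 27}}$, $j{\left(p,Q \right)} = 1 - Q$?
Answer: $-15984 + \frac{864}{3 - \sqrt{15 + 2 i}} \approx -16887.0 + 263.89 i$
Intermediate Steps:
$L{\left(w \right)} = - 36 w$ ($L{\left(w \right)} = - 6 w 6 = - 6 \cdot 6 w = - 36 w$)
$D = \frac{6}{-3 + \sqrt{15 + 2 i}}$ ($D = \frac{6}{-3 + \sqrt{15 + \sqrt{-31 + 27}}} = \frac{6}{-3 + \sqrt{15 + \sqrt{-4}}} = \frac{6}{-3 + \sqrt{15 + 2 i}} \approx 6.2707 - 1.8326 i$)
$L{\left(j{\left(-3,-3 \right)} \right)} \left(111 + D\right) = - 36 \left(1 - -3\right) \left(111 - \frac{6}{3 - \sqrt{15 + 2 i}}\right) = - 36 \left(1 + 3\right) \left(111 - \frac{6}{3 - \sqrt{15 + 2 i}}\right) = \left(-36\right) 4 \left(111 - \frac{6}{3 - \sqrt{15 + 2 i}}\right) = - 144 \left(111 - \frac{6}{3 - \sqrt{15 + 2 i}}\right) = -15984 + \frac{864}{3 - \sqrt{15 + 2 i}}$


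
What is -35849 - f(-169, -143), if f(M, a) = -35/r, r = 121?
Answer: -4337694/121 ≈ -35849.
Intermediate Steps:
f(M, a) = -35/121
-35849 - f(-169, -143) = -35849 - 1*(-35/121) = -35849 + 35/121 = -4337694/121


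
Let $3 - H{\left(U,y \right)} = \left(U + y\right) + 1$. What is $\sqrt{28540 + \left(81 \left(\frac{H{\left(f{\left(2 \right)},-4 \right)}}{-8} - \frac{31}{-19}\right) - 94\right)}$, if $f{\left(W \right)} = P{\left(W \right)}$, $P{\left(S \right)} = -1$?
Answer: $\frac{\sqrt{164658066}}{76} \approx 168.84$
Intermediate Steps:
$f{\left(W \right)} = -1$
$H{\left(U,y \right)} = 2 - U - y$ ($H{\left(U,y \right)} = 3 - \left(\left(U + y\right) + 1\right) = 3 - \left(1 + U + y\right) = 2 - U - y$)
$\sqrt{28540 + \left(81 \left(\frac{H{\left(f{\left(2 \right)},-4 \right)}}{-8} - \frac{31}{-19}\right) - 94\right)} = \sqrt{28540 - \left(94 - 81 \left(\frac{2 - -1 - -4}{-8} - \frac{31}{-19}\right)\right)} = \sqrt{28540 - \left(94 - 81 \left(\left(2 + 1 + 4\right) \left(- \frac{1}{8}\right) - - \frac{31}{19}\right)\right)} = \sqrt{28540 - \left(94 - 81 \left(7 \left(- \frac{1}{8}\right) + \frac{31}{19}\right)\right)} = \sqrt{28540 - \left(94 - 81 \left(- \frac{7}{8} + \frac{31}{19}\right)\right)} = \sqrt{28540 + \left(81 \cdot \frac{115}{152} - 94\right)} = \sqrt{28540 + \left(\frac{9315}{152} - 94\right)} = \sqrt{28540 - \frac{4973}{152}} = \sqrt{\frac{4333107}{152}} = \frac{\sqrt{164658066}}{76}$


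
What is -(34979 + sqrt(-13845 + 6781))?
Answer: -34979 - 2*I*sqrt(1766) ≈ -34979.0 - 84.048*I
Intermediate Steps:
-(34979 + sqrt(-13845 + 6781)) = -(34979 + sqrt(-7064)) = -(34979 + 2*I*sqrt(1766)) = -34979 - 2*I*sqrt(1766)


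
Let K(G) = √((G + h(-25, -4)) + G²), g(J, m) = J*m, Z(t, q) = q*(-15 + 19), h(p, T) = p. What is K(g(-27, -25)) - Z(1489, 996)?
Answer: -3984 + 5*√18251 ≈ -3308.5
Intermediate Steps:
Z(t, q) = 4*q (Z(t, q) = q*4 = 4*q)
K(G) = √(-25 + G + G²) (K(G) = √((G - 25) + G²) = √((-25 + G) + G²) = √(-25 + G + G²))
K(g(-27, -25)) - Z(1489, 996) = √(-25 - 27*(-25) + (-27*(-25))²) - 4*996 = √(-25 + 675 + 675²) - 1*3984 = √(-25 + 675 + 455625) - 3984 = √456275 - 3984 = 5*√18251 - 3984 = -3984 + 5*√18251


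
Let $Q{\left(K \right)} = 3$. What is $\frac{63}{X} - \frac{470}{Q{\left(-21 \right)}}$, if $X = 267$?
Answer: $- \frac{41767}{267} \approx -156.43$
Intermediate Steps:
$\frac{63}{X} - \frac{470}{Q{\left(-21 \right)}} = \frac{63}{267} - \frac{470}{3} = 63 \cdot \frac{1}{267} - \frac{470}{3} = \frac{21}{89} - \frac{470}{3} = - \frac{41767}{267}$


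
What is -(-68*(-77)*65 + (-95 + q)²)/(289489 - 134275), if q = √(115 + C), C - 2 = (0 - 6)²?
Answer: -58253/25869 + 95*√17/25869 ≈ -2.2367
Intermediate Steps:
C = 38 (C = 2 + (0 - 6)² = 2 + (-6)² = 2 + 36 = 38)
q = 3*√17 (q = √(115 + 38) = √153 = 3*√17 ≈ 12.369)
-(-68*(-77)*65 + (-95 + q)²)/(289489 - 134275) = -(-68*(-77)*65 + (-95 + 3*√17)²)/(289489 - 134275) = -(5236*65 + (-95 + 3*√17)²)/155214 = -(340340 + (-95 + 3*√17)²)/155214 = -(170170/77607 + (-95 + 3*√17)²/155214) = -170170/77607 - (-95 + 3*√17)²/155214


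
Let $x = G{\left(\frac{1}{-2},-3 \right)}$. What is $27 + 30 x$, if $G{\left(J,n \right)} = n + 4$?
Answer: $57$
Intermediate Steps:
$G{\left(J,n \right)} = 4 + n$
$x = 1$ ($x = 4 - 3 = 1$)
$27 + 30 x = 27 + 30 \cdot 1 = 27 + 30 = 57$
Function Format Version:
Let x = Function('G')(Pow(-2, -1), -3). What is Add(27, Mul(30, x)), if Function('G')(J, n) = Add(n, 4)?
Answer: 57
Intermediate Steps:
Function('G')(J, n) = Add(4, n)
x = 1 (x = Add(4, -3) = 1)
Add(27, Mul(30, x)) = Add(27, Mul(30, 1)) = Add(27, 30) = 57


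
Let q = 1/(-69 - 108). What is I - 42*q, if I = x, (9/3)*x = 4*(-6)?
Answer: -458/59 ≈ -7.7627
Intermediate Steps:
x = -8 (x = (4*(-6))/3 = (1/3)*(-24) = -8)
I = -8
q = -1/177 (q = 1/(-177) = -1/177 ≈ -0.0056497)
I - 42*q = -8 - 42*(-1/177) = -8 + 14/59 = -458/59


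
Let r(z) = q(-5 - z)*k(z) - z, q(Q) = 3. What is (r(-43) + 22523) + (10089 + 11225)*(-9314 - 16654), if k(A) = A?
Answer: -553459515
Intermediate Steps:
r(z) = 2*z (r(z) = 3*z - z = 2*z)
(r(-43) + 22523) + (10089 + 11225)*(-9314 - 16654) = (2*(-43) + 22523) + (10089 + 11225)*(-9314 - 16654) = (-86 + 22523) + 21314*(-25968) = 22437 - 553481952 = -553459515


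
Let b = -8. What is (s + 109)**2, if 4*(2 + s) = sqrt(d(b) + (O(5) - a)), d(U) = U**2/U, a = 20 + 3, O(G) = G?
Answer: (428 + I*sqrt(26))**2/16 ≈ 11447.0 + 272.8*I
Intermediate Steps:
a = 23
d(U) = U
s = -2 + I*sqrt(26)/4 (s = -2 + sqrt(-8 + (5 - 1*23))/4 = -2 + sqrt(-8 + (5 - 23))/4 = -2 + sqrt(-8 - 18)/4 = -2 + sqrt(-26)/4 = -2 + (I*sqrt(26))/4 = -2 + I*sqrt(26)/4 ≈ -2.0 + 1.2748*I)
(s + 109)**2 = ((-2 + I*sqrt(26)/4) + 109)**2 = (107 + I*sqrt(26)/4)**2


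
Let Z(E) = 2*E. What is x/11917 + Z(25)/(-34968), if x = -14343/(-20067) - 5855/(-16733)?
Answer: -31262389191313/23320762396758636 ≈ -0.0013405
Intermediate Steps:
x = 119164568/111927037 (x = -14343*(-1/20067) - 5855*(-1/16733) = 4781/6689 + 5855/16733 = 119164568/111927037 ≈ 1.0647)
x/11917 + Z(25)/(-34968) = (119164568/111927037)/11917 + (2*25)/(-34968) = (119164568/111927037)*(1/11917) + 50*(-1/34968) = 119164568/1333834499929 - 25/17484 = -31262389191313/23320762396758636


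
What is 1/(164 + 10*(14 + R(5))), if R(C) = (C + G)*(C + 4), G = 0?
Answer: 1/754 ≈ 0.0013263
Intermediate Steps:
R(C) = C*(4 + C) (R(C) = (C + 0)*(C + 4) = C*(4 + C))
1/(164 + 10*(14 + R(5))) = 1/(164 + 10*(14 + 5*(4 + 5))) = 1/(164 + 10*(14 + 5*9)) = 1/(164 + 10*(14 + 45)) = 1/(164 + 10*59) = 1/(164 + 590) = 1/754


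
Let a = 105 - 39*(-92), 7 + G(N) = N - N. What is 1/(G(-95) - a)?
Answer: -1/3700 ≈ -0.00027027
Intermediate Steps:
G(N) = -7 (G(N) = -7 + (N - N) = -7 + 0 = -7)
a = 3693 (a = 105 + 3588 = 3693)
1/(G(-95) - a) = 1/(-7 - 1*3693) = 1/(-7 - 3693) = 1/(-3700) = -1/3700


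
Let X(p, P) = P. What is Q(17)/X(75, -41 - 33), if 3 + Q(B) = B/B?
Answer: 1/37 ≈ 0.027027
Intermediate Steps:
Q(B) = -2 (Q(B) = -3 + B/B = -3 + 1 = -2)
Q(17)/X(75, -41 - 33) = -2/(-41 - 33) = -2/(-74) = -2*(-1/74) = 1/37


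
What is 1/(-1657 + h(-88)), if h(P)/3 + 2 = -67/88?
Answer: -88/146545 ≈ -0.00060050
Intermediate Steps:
h(P) = -729/88 (h(P) = -6 + 3*(-67/88) = -6 - 201/88 = -729/88)
1/(-1657 + h(-88)) = 1/(-1657 - 729/88) = 1/(-146545/88) = -88/146545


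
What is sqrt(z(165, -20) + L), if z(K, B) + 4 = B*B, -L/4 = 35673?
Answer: 154*I*sqrt(6) ≈ 377.22*I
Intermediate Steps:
L = -142692 (L = -4*35673 = -142692)
z(K, B) = -4 + B**2 (z(K, B) = -4 + B*B = -4 + B**2)
sqrt(z(165, -20) + L) = sqrt((-4 + (-20)**2) - 142692) = sqrt((-4 + 400) - 142692) = sqrt(396 - 142692) = sqrt(-142296) = 154*I*sqrt(6)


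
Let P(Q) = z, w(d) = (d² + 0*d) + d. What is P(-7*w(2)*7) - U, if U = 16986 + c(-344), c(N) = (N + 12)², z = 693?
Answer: -126517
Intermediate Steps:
w(d) = d + d² (w(d) = (d² + 0) + d = d² + d = d + d²)
P(Q) = 693
c(N) = (12 + N)²
U = 127210 (U = 16986 + (12 - 344)² = 16986 + (-332)² = 16986 + 110224 = 127210)
P(-7*w(2)*7) - U = 693 - 1*127210 = 693 - 127210 = -126517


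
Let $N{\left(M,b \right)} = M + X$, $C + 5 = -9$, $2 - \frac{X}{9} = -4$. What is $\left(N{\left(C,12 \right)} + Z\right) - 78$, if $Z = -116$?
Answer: $-154$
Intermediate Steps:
$X = 54$ ($X = 18 - -36 = 18 + 36 = 54$)
$C = -14$ ($C = -5 - 9 = -14$)
$N{\left(M,b \right)} = 54 + M$ ($N{\left(M,b \right)} = M + 54 = 54 + M$)
$\left(N{\left(C,12 \right)} + Z\right) - 78 = \left(\left(54 - 14\right) - 116\right) - 78 = \left(40 - 116\right) - 78 = -76 - 78 = -154$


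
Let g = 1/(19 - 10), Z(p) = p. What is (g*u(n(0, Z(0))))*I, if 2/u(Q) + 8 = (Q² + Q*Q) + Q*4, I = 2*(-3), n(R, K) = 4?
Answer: -1/30 ≈ -0.033333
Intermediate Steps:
I = -6
g = ⅑ (g = 1/9 = ⅑ ≈ 0.11111)
u(Q) = 2/(-8 + 2*Q² + 4*Q) (u(Q) = 2/(-8 + ((Q² + Q*Q) + Q*4)) = 2/(-8 + ((Q² + Q²) + 4*Q)) = 2/(-8 + (2*Q² + 4*Q)) = 2/(-8 + 2*Q² + 4*Q))
(g*u(n(0, Z(0))))*I = (1/(9*(-4 + 4² + 2*4)))*(-6) = (1/(9*(-4 + 16 + 8)))*(-6) = ((⅑)/20)*(-6) = ((⅑)*(1/20))*(-6) = (1/180)*(-6) = -1/30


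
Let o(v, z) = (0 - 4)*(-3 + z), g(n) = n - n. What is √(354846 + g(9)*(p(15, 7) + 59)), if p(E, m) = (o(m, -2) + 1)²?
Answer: √354846 ≈ 595.69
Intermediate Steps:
g(n) = 0
o(v, z) = 12 - 4*z (o(v, z) = -4*(-3 + z) = 12 - 4*z)
p(E, m) = 441 (p(E, m) = ((12 - 4*(-2)) + 1)² = ((12 + 8) + 1)² = (20 + 1)² = 21² = 441)
√(354846 + g(9)*(p(15, 7) + 59)) = √(354846 + 0*(441 + 59)) = √(354846 + 0*500) = √(354846 + 0) = √354846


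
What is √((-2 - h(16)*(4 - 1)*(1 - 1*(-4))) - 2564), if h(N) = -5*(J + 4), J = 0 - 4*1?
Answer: I*√2566 ≈ 50.656*I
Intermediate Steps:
J = -4 (J = 0 - 4 = -4)
h(N) = 0 (h(N) = -5*(-4 + 4) = -5*0 = 0)
√((-2 - h(16)*(4 - 1)*(1 - 1*(-4))) - 2564) = √((-2 - 0*(4 - 1)*(1 - 1*(-4))) - 2564) = √((-2 - 0*3*(1 + 4)) - 2564) = √((-2 - 0*3*5) - 2564) = √((-2 - 0*15) - 2564) = √((-2 - 1*0) - 2564) = √((-2 + 0) - 2564) = √(-2 - 2564) = √(-2566) = I*√2566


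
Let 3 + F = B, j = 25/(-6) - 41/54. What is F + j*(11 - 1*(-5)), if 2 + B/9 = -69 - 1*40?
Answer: -29182/27 ≈ -1080.8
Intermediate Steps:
j = -133/27 (j = 25*(-⅙) - 41*1/54 = -25/6 - 41/54 = -133/27 ≈ -4.9259)
B = -999 (B = -18 + 9*(-69 - 1*40) = -18 + 9*(-69 - 40) = -18 + 9*(-109) = -18 - 981 = -999)
F = -1002 (F = -3 - 999 = -1002)
F + j*(11 - 1*(-5)) = -1002 - 133*(11 - 1*(-5))/27 = -1002 - 133*(11 + 5)/27 = -1002 - 133/27*16 = -1002 - 2128/27 = -29182/27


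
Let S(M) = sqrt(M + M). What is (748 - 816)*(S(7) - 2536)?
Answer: 172448 - 68*sqrt(14) ≈ 1.7219e+5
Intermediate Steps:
S(M) = sqrt(2)*sqrt(M) (S(M) = sqrt(2*M) = sqrt(2)*sqrt(M))
(748 - 816)*(S(7) - 2536) = (748 - 816)*(sqrt(2)*sqrt(7) - 2536) = -68*(sqrt(14) - 2536) = -68*(-2536 + sqrt(14)) = 172448 - 68*sqrt(14)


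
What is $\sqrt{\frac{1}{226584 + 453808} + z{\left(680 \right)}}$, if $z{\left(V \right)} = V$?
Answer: $\frac{\sqrt{78698656692978}}{340196} \approx 26.077$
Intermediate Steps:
$\sqrt{\frac{1}{226584 + 453808} + z{\left(680 \right)}} = \sqrt{\frac{1}{226584 + 453808} + 680} = \sqrt{\frac{1}{680392} + 680} = \sqrt{\frac{462666561}{680392}} = \frac{\sqrt{78698656692978}}{340196}$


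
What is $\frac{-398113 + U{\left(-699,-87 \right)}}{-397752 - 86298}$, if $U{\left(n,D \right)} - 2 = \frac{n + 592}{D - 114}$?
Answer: $\frac{40010102}{48647025} \approx 0.82246$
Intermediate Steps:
$U{\left(n,D \right)} = 2 + \frac{592 + n}{-114 + D}$ ($U{\left(n,D \right)} = 2 + \frac{n + 592}{D - 114} = 2 + \frac{592 + n}{-114 + D}$)
$\frac{-398113 + U{\left(-699,-87 \right)}}{-397752 - 86298} = \frac{-398113 + \frac{364 - 699 + 2 \left(-87\right)}{-114 - 87}}{-397752 - 86298} = \frac{-398113 + \frac{364 - 699 - 174}{-201}}{-484050} = \left(-398113 - - \frac{509}{201}\right) \left(- \frac{1}{484050}\right) = \left(-398113 + \frac{509}{201}\right) \left(- \frac{1}{484050}\right) = \left(- \frac{80020204}{201}\right) \left(- \frac{1}{484050}\right) = \frac{40010102}{48647025}$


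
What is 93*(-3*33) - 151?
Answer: -9358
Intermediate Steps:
93*(-3*33) - 151 = 93*(-99) - 151 = -9207 - 151 = -9358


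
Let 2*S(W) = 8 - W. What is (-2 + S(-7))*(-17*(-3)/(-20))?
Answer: -561/40 ≈ -14.025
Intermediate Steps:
S(W) = 4 - W/2 (S(W) = (8 - W)/2 = 4 - W/2)
(-2 + S(-7))*(-17*(-3)/(-20)) = (-2 + (4 - 1/2*(-7)))*(-17*(-3)/(-20)) = (-2 + (4 + 7/2))*(51*(-1/20)) = (-2 + 15/2)*(-51/20) = (11/2)*(-51/20) = -561/40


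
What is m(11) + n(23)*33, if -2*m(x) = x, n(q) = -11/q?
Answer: -979/46 ≈ -21.283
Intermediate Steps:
m(x) = -x/2
m(11) + n(23)*33 = -½*11 - 11/23*33 = -11/2 - 11*1/23*33 = -11/2 - 11/23*33 = -11/2 - 363/23 = -979/46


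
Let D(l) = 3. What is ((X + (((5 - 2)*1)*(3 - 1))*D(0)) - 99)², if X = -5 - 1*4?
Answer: 8100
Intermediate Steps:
X = -9 (X = -5 - 4 = -9)
((X + (((5 - 2)*1)*(3 - 1))*D(0)) - 99)² = ((-9 + (((5 - 2)*1)*(3 - 1))*3) - 99)² = ((-9 + ((3*1)*2)*3) - 99)² = ((-9 + (3*2)*3) - 99)² = ((-9 + 6*3) - 99)² = ((-9 + 18) - 99)² = (9 - 99)² = (-90)² = 8100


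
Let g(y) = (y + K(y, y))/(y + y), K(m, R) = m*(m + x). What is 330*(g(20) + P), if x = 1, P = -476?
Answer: -153450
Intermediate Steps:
K(m, R) = m*(1 + m) (K(m, R) = m*(m + 1) = m*(1 + m))
g(y) = (y + y*(1 + y))/(2*y) (g(y) = (y + y*(1 + y))/(y + y) = (y + y*(1 + y))/((2*y)) = (y + y*(1 + y))*(1/(2*y)) = (y + y*(1 + y))/(2*y))
330*(g(20) + P) = 330*((1 + (1/2)*20) - 476) = 330*((1 + 10) - 476) = 330*(11 - 476) = 330*(-465) = -153450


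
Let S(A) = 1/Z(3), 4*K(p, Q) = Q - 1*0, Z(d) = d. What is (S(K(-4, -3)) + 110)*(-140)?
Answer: -46340/3 ≈ -15447.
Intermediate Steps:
K(p, Q) = Q/4 (K(p, Q) = (Q - 1*0)/4 = (Q + 0)/4 = Q/4)
S(A) = 1/3
(S(K(-4, -3)) + 110)*(-140) = (1/3 + 110)*(-140) = (331/3)*(-140) = -46340/3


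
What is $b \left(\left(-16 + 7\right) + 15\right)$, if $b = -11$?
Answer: $-66$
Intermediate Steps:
$b \left(\left(-16 + 7\right) + 15\right) = - 11 \left(\left(-16 + 7\right) + 15\right) = - 11 \left(-9 + 15\right) = \left(-11\right) 6 = -66$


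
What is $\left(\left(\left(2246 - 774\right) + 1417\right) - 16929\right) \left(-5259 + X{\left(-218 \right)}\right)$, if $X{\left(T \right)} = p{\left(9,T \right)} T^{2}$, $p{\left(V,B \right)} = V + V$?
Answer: $-11936428920$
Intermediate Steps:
$p{\left(V,B \right)} = 2 V$
$X{\left(T \right)} = 18 T^{2}$ ($X{\left(T \right)} = 2 \cdot 9 T^{2} = 18 T^{2}$)
$\left(\left(\left(2246 - 774\right) + 1417\right) - 16929\right) \left(-5259 + X{\left(-218 \right)}\right) = \left(\left(\left(2246 - 774\right) + 1417\right) - 16929\right) \left(-5259 + 18 \left(-218\right)^{2}\right) = \left(\left(1472 + 1417\right) - 16929\right) \left(-5259 + 18 \cdot 47524\right) = \left(2889 - 16929\right) \left(-5259 + 855432\right) = \left(-14040\right) 850173 = -11936428920$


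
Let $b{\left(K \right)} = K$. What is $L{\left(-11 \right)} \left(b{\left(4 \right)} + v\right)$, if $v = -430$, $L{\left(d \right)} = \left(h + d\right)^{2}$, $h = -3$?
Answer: $-83496$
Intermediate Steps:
$L{\left(d \right)} = \left(-3 + d\right)^{2}$
$L{\left(-11 \right)} \left(b{\left(4 \right)} + v\right) = \left(-3 - 11\right)^{2} \left(4 - 430\right) = \left(-14\right)^{2} \left(-426\right) = 196 \left(-426\right) = -83496$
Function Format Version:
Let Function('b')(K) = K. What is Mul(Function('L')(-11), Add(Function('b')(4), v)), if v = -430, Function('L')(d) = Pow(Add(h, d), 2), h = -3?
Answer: -83496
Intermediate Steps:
Function('L')(d) = Pow(Add(-3, d), 2)
Mul(Function('L')(-11), Add(Function('b')(4), v)) = Mul(Pow(Add(-3, -11), 2), Add(4, -430)) = Mul(Pow(-14, 2), -426) = Mul(196, -426) = -83496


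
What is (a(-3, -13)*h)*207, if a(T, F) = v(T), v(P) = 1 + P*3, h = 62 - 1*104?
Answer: 69552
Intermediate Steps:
h = -42 (h = 62 - 104 = -42)
v(P) = 1 + 3*P
a(T, F) = 1 + 3*T
(a(-3, -13)*h)*207 = ((1 + 3*(-3))*(-42))*207 = ((1 - 9)*(-42))*207 = -8*(-42)*207 = 336*207 = 69552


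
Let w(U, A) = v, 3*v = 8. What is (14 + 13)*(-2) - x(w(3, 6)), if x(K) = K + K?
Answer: -178/3 ≈ -59.333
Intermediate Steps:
v = 8/3 (v = (⅓)*8 = 8/3 ≈ 2.6667)
w(U, A) = 8/3
x(K) = 2*K
(14 + 13)*(-2) - x(w(3, 6)) = (14 + 13)*(-2) - 2*8/3 = 27*(-2) - 1*16/3 = -54 - 16/3 = -178/3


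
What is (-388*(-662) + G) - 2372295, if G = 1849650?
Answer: -265789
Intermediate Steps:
(-388*(-662) + G) - 2372295 = (-388*(-662) + 1849650) - 2372295 = (256856 + 1849650) - 2372295 = 2106506 - 2372295 = -265789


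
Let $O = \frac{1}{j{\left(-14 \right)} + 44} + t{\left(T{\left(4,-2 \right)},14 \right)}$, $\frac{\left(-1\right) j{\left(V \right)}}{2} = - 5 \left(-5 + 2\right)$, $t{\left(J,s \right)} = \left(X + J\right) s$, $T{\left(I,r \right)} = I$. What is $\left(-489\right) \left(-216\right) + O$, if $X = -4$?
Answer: $\frac{1478737}{14} \approx 1.0562 \cdot 10^{5}$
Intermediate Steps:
$t{\left(J,s \right)} = s \left(-4 + J\right)$ ($t{\left(J,s \right)} = \left(-4 + J\right) s = s \left(-4 + J\right)$)
$j{\left(V \right)} = -30$ ($j{\left(V \right)} = - 2 \left(- 5 \left(-5 + 2\right)\right) = - 2 \left(\left(-5\right) \left(-3\right)\right) = \left(-2\right) 15 = -30$)
$O = \frac{1}{14}$ ($O = \frac{1}{-30 + 44} + 14 \left(-4 + 4\right) = \frac{1}{14} + 14 \cdot 0 = \frac{1}{14} + 0 = \frac{1}{14} \approx 0.071429$)
$\left(-489\right) \left(-216\right) + O = \left(-489\right) \left(-216\right) + \frac{1}{14} = 105624 + \frac{1}{14} = \frac{1478737}{14}$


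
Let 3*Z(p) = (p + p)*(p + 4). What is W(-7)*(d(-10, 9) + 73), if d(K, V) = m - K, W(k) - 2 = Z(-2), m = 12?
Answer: -190/3 ≈ -63.333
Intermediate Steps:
Z(p) = 2*p*(4 + p)/3 (Z(p) = ((p + p)*(p + 4))/3 = ((2*p)*(4 + p))/3 = (2*p*(4 + p))/3 = 2*p*(4 + p)/3)
W(k) = -⅔ (W(k) = 2 + (⅔)*(-2)*(4 - 2) = 2 + (⅔)*(-2)*2 = 2 - 8/3 = -⅔)
d(K, V) = 12 - K
W(-7)*(d(-10, 9) + 73) = -2*((12 - 1*(-10)) + 73)/3 = -2*((12 + 10) + 73)/3 = -2*(22 + 73)/3 = -⅔*95 = -190/3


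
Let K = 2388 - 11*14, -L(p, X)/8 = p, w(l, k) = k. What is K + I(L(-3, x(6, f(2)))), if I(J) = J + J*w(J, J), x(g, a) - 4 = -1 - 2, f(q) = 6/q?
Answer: 2834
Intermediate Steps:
x(g, a) = 1 (x(g, a) = 4 + (-1 - 2) = 4 - 3 = 1)
L(p, X) = -8*p
I(J) = J + J² (I(J) = J + J*J = J + J²)
K = 2234 (K = 2388 - 154 = 2234)
K + I(L(-3, x(6, f(2)))) = 2234 + (-8*(-3))*(1 - 8*(-3)) = 2234 + 24*(1 + 24) = 2234 + 24*25 = 2234 + 600 = 2834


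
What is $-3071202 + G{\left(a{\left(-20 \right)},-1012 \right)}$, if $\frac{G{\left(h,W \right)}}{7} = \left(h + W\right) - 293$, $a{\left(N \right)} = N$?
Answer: $-3080477$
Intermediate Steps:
$G{\left(h,W \right)} = -2051 + 7 W + 7 h$ ($G{\left(h,W \right)} = 7 \left(\left(h + W\right) - 293\right) = 7 \left(\left(W + h\right) - 293\right) = 7 \left(-293 + W + h\right) = -2051 + 7 W + 7 h$)
$-3071202 + G{\left(a{\left(-20 \right)},-1012 \right)} = -3071202 + \left(-2051 + 7 \left(-1012\right) + 7 \left(-20\right)\right) = -3071202 - 9275 = -3080477$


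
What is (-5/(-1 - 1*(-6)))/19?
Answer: -1/19 ≈ -0.052632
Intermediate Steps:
(-5/(-1 - 1*(-6)))/19 = (-5/(-1 + 6))*(1/19) = (-5/5)*(1/19) = ((1/5)*(-5))*(1/19) = -1*1/19 = -1/19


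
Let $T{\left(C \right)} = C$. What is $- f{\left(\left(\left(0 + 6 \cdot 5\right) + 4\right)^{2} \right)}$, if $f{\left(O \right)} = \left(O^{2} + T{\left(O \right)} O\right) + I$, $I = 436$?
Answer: $-2673108$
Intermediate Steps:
$f{\left(O \right)} = 436 + 2 O^{2}$ ($f{\left(O \right)} = \left(O^{2} + O O\right) + 436 = \left(O^{2} + O^{2}\right) + 436 = 2 O^{2} + 436 = 436 + 2 O^{2}$)
$- f{\left(\left(\left(0 + 6 \cdot 5\right) + 4\right)^{2} \right)} = - (436 + 2 \left(\left(\left(0 + 6 \cdot 5\right) + 4\right)^{2}\right)^{2}) = - (436 + 2 \left(\left(\left(0 + 30\right) + 4\right)^{2}\right)^{2}) = - (436 + 2 \left(\left(30 + 4\right)^{2}\right)^{2}) = - (436 + 2 \left(34^{2}\right)^{2}) = - (436 + 2 \cdot 1156^{2}) = - (436 + 2 \cdot 1336336) = - (436 + 2672672) = \left(-1\right) 2673108 = -2673108$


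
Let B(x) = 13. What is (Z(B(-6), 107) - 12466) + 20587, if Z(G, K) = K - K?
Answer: 8121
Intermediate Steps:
Z(G, K) = 0
(Z(B(-6), 107) - 12466) + 20587 = (0 - 12466) + 20587 = -12466 + 20587 = 8121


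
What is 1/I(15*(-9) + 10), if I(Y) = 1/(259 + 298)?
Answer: 557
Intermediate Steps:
I(Y) = 1/557
1/I(15*(-9) + 10) = 1/(1/557) = 557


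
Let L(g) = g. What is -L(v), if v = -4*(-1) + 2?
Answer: -6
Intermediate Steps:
v = 6 (v = 4 + 2 = 6)
-L(v) = -1*6 = -6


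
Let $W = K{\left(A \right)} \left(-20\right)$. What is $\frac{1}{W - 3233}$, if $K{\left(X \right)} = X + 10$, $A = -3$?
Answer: $- \frac{1}{3373} \approx -0.00029647$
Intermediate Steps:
$K{\left(X \right)} = 10 + X$
$W = -140$ ($W = \left(10 - 3\right) \left(-20\right) = 7 \left(-20\right) = -140$)
$\frac{1}{W - 3233} = \frac{1}{-140 - 3233} = \frac{1}{-3373} = - \frac{1}{3373}$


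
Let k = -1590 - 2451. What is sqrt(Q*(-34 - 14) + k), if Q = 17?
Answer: I*sqrt(4857) ≈ 69.692*I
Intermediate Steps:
k = -4041
sqrt(Q*(-34 - 14) + k) = sqrt(17*(-34 - 14) - 4041) = sqrt(17*(-48) - 4041) = sqrt(-816 - 4041) = sqrt(-4857) = I*sqrt(4857)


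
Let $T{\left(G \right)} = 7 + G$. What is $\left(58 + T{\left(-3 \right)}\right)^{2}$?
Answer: $3844$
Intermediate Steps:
$\left(58 + T{\left(-3 \right)}\right)^{2} = \left(58 + \left(7 - 3\right)\right)^{2} = \left(58 + 4\right)^{2} = 62^{2} = 3844$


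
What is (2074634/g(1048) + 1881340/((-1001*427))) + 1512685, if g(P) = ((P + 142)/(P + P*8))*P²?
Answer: 57596182082727433/38075197160 ≈ 1.5127e+6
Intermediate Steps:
g(P) = P*(142 + P)/9 (g(P) = ((142 + P)/(P + 8*P))*P² = ((142 + P)/((9*P)))*P² = ((142 + P)*(1/(9*P)))*P² = ((142 + P)/(9*P))*P² = P*(142 + P)/9)
(2074634/g(1048) + 1881340/((-1001*427))) + 1512685 = (2074634/(((⅑)*1048*(142 + 1048))) + 1881340/((-1001*427))) + 1512685 = (2074634/(((⅑)*1048*1190)) + 1881340/(-427427)) + 1512685 = (2074634/(1247120/9) + 1881340*(-1/427427)) + 1512685 = (2074634*(9/1247120) - 1881340/427427) + 1512685 = (9335853/623560 - 1881340/427427) + 1512685 = 402466752833/38075197160 + 1512685 = 57596182082727433/38075197160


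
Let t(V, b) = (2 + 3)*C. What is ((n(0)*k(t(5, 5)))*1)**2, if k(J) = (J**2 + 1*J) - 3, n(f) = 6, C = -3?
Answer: 1542564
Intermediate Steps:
t(V, b) = -15 (t(V, b) = (2 + 3)*(-3) = 5*(-3) = -15)
k(J) = -3 + J + J**2 (k(J) = (J**2 + J) - 3 = (J + J**2) - 3 = -3 + J + J**2)
((n(0)*k(t(5, 5)))*1)**2 = ((6*(-3 - 15 + (-15)**2))*1)**2 = ((6*(-3 - 15 + 225))*1)**2 = ((6*207)*1)**2 = (1242*1)**2 = 1242**2 = 1542564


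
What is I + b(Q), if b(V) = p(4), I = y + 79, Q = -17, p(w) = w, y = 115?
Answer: 198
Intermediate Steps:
I = 194 (I = 115 + 79 = 194)
b(V) = 4
I + b(Q) = 194 + 4 = 198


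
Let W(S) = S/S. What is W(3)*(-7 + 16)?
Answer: 9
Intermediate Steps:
W(S) = 1
W(3)*(-7 + 16) = 1*(-7 + 16) = 1*9 = 9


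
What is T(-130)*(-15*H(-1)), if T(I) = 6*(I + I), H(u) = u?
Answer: -23400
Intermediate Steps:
T(I) = 12*I (T(I) = 6*(2*I) = 12*I)
T(-130)*(-15*H(-1)) = (12*(-130))*(-15*(-1)) = -1560*15 = -23400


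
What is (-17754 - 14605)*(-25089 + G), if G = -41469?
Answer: 2153750322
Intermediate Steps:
(-17754 - 14605)*(-25089 + G) = (-17754 - 14605)*(-25089 - 41469) = -32359*(-66558) = 2153750322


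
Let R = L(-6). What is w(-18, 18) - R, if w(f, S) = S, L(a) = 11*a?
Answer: 84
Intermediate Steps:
R = -66 (R = 11*(-6) = -66)
w(-18, 18) - R = 18 - 1*(-66) = 18 + 66 = 84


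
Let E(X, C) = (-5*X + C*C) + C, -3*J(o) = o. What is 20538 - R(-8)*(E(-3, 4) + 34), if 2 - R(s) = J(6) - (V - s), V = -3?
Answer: 19917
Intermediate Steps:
J(o) = -o/3
E(X, C) = C + C² - 5*X (E(X, C) = (-5*X + C²) + C = (C² - 5*X) + C = C + C² - 5*X)
R(s) = 1 - s (R(s) = 2 - (-⅓*6 - (-3 - s)) = 2 - (-2 + (3 + s)) = 2 - (1 + s) = 2 + (-1 - s) = 1 - s)
20538 - R(-8)*(E(-3, 4) + 34) = 20538 - (1 - 1*(-8))*((4 + 4² - 5*(-3)) + 34) = 20538 - (1 + 8)*((4 + 16 + 15) + 34) = 20538 - 9*(35 + 34) = 20538 - 9*69 = 20538 - 1*621 = 20538 - 621 = 19917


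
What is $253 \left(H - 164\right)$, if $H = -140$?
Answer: $-76912$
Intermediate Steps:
$253 \left(H - 164\right) = 253 \left(-140 - 164\right) = 253 \left(-304\right) = -76912$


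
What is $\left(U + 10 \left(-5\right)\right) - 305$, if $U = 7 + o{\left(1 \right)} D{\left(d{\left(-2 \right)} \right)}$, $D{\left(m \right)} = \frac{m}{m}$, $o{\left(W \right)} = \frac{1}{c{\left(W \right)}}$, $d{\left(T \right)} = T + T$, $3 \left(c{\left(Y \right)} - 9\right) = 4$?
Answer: $- \frac{10785}{31} \approx -347.9$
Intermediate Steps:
$c{\left(Y \right)} = \frac{31}{3}$ ($c{\left(Y \right)} = 9 + \frac{1}{3} \cdot 4 = 9 + \frac{4}{3} = \frac{31}{3}$)
$d{\left(T \right)} = 2 T$
$o{\left(W \right)} = \frac{3}{31}$ ($o{\left(W \right)} = \frac{1}{\frac{31}{3}} = \frac{3}{31}$)
$D{\left(m \right)} = 1$
$U = \frac{220}{31}$ ($U = 7 + \frac{3}{31} \cdot 1 = 7 + \frac{3}{31} = \frac{220}{31} \approx 7.0968$)
$\left(U + 10 \left(-5\right)\right) - 305 = \left(\frac{220}{31} + 10 \left(-5\right)\right) - 305 = \left(\frac{220}{31} - 50\right) - 305 = - \frac{1330}{31} - 305 = - \frac{10785}{31}$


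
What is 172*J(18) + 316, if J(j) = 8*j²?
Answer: 446140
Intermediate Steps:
172*J(18) + 316 = 172*(8*18²) + 316 = 172*(8*324) + 316 = 172*2592 + 316 = 445824 + 316 = 446140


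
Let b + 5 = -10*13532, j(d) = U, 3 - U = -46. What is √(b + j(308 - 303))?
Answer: 2*I*√33819 ≈ 367.8*I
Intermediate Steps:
U = 49 (U = 3 - 1*(-46) = 3 + 46 = 49)
j(d) = 49
b = -135325 (b = -5 - 10*13532 = -5 - 135320 = -135325)
√(b + j(308 - 303)) = √(-135325 + 49) = √(-135276) = 2*I*√33819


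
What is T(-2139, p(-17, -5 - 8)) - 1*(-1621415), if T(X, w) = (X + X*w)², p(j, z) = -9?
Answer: 294441959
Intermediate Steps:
T(-2139, p(-17, -5 - 8)) - 1*(-1621415) = (-2139)²*(1 - 9)² - 1*(-1621415) = 4575321*(-8)² + 1621415 = 4575321*64 + 1621415 = 292820544 + 1621415 = 294441959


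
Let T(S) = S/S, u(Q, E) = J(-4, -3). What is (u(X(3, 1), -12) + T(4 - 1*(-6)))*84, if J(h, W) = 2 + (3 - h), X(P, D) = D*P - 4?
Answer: 840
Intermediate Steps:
X(P, D) = -4 + D*P
J(h, W) = 5 - h
u(Q, E) = 9 (u(Q, E) = 5 - 1*(-4) = 5 + 4 = 9)
T(S) = 1
(u(X(3, 1), -12) + T(4 - 1*(-6)))*84 = (9 + 1)*84 = 10*84 = 840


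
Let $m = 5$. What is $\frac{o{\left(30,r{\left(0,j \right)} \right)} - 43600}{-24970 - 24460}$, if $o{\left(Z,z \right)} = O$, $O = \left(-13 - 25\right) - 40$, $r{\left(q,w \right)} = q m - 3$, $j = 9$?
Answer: $\frac{21839}{24715} \approx 0.88363$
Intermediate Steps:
$r{\left(q,w \right)} = -3 + 5 q$ ($r{\left(q,w \right)} = q 5 - 3 = 5 q - 3 = -3 + 5 q$)
$O = -78$ ($O = -38 - 40 = -78$)
$o{\left(Z,z \right)} = -78$
$\frac{o{\left(30,r{\left(0,j \right)} \right)} - 43600}{-24970 - 24460} = \frac{-78 - 43600}{-24970 - 24460} = - \frac{43678}{-49430} = \left(-43678\right) \left(- \frac{1}{49430}\right) = \frac{21839}{24715}$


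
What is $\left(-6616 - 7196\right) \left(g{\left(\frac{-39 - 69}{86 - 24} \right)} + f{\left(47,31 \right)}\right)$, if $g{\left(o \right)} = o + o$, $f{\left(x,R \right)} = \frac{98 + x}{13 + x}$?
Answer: $\frac{456947}{31} \approx 14740.0$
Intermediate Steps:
$f{\left(x,R \right)} = \frac{98 + x}{13 + x}$
$g{\left(o \right)} = 2 o$
$\left(-6616 - 7196\right) \left(g{\left(\frac{-39 - 69}{86 - 24} \right)} + f{\left(47,31 \right)}\right) = \left(-6616 - 7196\right) \left(2 \frac{-39 - 69}{86 - 24} + \frac{98 + 47}{13 + 47}\right) = - 13812 \left(2 \left(- \frac{108}{62}\right) + \frac{1}{60} \cdot 145\right) = - 13812 \left(2 \left(\left(-108\right) \frac{1}{62}\right) + \frac{1}{60} \cdot 145\right) = - 13812 \left(2 \left(- \frac{54}{31}\right) + \frac{29}{12}\right) = - 13812 \left(- \frac{108}{31} + \frac{29}{12}\right) = \left(-13812\right) \left(- \frac{397}{372}\right) = \frac{456947}{31}$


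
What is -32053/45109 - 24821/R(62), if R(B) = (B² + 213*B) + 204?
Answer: -1672692951/778310686 ≈ -2.1491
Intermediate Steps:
R(B) = 204 + B² + 213*B
-32053/45109 - 24821/R(62) = -32053/45109 - 24821/(204 + 62² + 213*62) = -32053*1/45109 - 24821/(204 + 3844 + 13206) = -32053/45109 - 24821/17254 = -1672692951/778310686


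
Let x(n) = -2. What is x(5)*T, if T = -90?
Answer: 180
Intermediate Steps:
x(5)*T = -2*(-90) = 180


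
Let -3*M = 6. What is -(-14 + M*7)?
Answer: 28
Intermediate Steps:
M = -2 (M = -⅓*6 = -2)
-(-14 + M*7) = -(-14 - 2*7) = -(-14 - 14) = -1*(-28) = 28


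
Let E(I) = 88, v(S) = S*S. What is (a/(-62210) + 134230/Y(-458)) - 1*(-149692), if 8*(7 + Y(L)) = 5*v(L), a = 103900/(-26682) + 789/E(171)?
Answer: 318499012019191412889/2127681062706320 ≈ 1.4969e+5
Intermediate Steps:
v(S) = S²
a = 5954449/1174008 (a = 103900/(-26682) + 789/88 = 103900*(-1/26682) + 789*(1/88) = -51950/13341 + 789/88 = 5954449/1174008 ≈ 5.0719)
Y(L) = -7 + 5*L²/8 (Y(L) = -7 + (5*L²)/8 = -7 + 5*L²/8)
(a/(-62210) + 134230/Y(-458)) - 1*(-149692) = ((5954449/1174008)/(-62210) + 134230/(-7 + (5/8)*(-458)²)) - 1*(-149692) = ((5954449/1174008)*(-1/62210) + 134230/(-7 + (5/8)*209764)) + 149692 = (-5954449/73035037680 + 134230/(-7 + 262205/2)) + 149692 = (-5954449/73035037680 + 134230/(262191/2)) + 149692 = (-5954449/73035037680 + 134230*(2/262191)) + 149692 = (-5954449/73035037680 + 268460/262191) + 149692 = 2178380556959449/2127681062706320 + 149692 = 318499012019191412889/2127681062706320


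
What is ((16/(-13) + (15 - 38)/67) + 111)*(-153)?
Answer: -14582430/871 ≈ -16742.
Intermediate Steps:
((16/(-13) + (15 - 38)/67) + 111)*(-153) = ((16*(-1/13) - 23*1/67) + 111)*(-153) = ((-16/13 - 23/67) + 111)*(-153) = (-1371/871 + 111)*(-153) = (95310/871)*(-153) = -14582430/871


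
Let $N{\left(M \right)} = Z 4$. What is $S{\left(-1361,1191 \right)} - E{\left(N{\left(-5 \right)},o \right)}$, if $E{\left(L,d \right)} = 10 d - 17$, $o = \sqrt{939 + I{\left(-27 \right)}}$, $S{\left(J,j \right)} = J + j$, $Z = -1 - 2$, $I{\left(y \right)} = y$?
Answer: $-153 - 40 \sqrt{57} \approx -454.99$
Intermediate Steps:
$Z = -3$ ($Z = -1 - 2 = -3$)
$N{\left(M \right)} = -12$ ($N{\left(M \right)} = \left(-3\right) 4 = -12$)
$o = 4 \sqrt{57}$ ($o = \sqrt{939 - 27} = \sqrt{912} = 4 \sqrt{57} \approx 30.199$)
$E{\left(L,d \right)} = -17 + 10 d$
$S{\left(-1361,1191 \right)} - E{\left(N{\left(-5 \right)},o \right)} = \left(-1361 + 1191\right) - \left(-17 + 10 \cdot 4 \sqrt{57}\right) = -170 - \left(-17 + 40 \sqrt{57}\right) = -170 + \left(17 - 40 \sqrt{57}\right) = -153 - 40 \sqrt{57}$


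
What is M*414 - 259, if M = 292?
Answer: 120629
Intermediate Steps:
M*414 - 259 = 292*414 - 259 = 120888 - 259 = 120629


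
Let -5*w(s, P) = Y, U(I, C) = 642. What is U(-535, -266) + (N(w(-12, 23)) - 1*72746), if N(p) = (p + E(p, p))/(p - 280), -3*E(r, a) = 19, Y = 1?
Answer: -303053014/4203 ≈ -72104.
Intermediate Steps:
w(s, P) = -⅕ (w(s, P) = -⅕*1 = -⅕)
E(r, a) = -19/3 (E(r, a) = -⅓*19 = -19/3)
N(p) = (-19/3 + p)/(-280 + p) (N(p) = (p - 19/3)/(p - 280) = (-19/3 + p)/(-280 + p))
U(-535, -266) + (N(w(-12, 23)) - 1*72746) = 642 + ((-19/3 - ⅕)/(-280 - ⅕) - 1*72746) = 642 + (-98/15/(-1401/5) - 72746) = 642 + (-5/1401*(-98/15) - 72746) = 642 + (98/4203 - 72746) = 642 - 305751340/4203 = -303053014/4203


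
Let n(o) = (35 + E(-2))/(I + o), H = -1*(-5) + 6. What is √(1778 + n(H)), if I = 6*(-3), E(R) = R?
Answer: √86891/7 ≈ 42.110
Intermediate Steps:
H = 11 (H = 5 + 6 = 11)
I = -18
n(o) = 33/(-18 + o) (n(o) = (35 - 2)/(-18 + o) = 33/(-18 + o))
√(1778 + n(H)) = √(1778 + 33/(-18 + 11)) = √(1778 + 33/(-7)) = √(1778 + 33*(-⅐)) = √(1778 - 33/7) = √(12413/7) = √86891/7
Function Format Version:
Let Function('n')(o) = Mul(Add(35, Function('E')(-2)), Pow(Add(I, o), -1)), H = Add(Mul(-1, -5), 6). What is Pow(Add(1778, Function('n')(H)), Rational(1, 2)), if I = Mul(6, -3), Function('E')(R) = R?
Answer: Mul(Rational(1, 7), Pow(86891, Rational(1, 2))) ≈ 42.110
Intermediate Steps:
H = 11 (H = Add(5, 6) = 11)
I = -18
Function('n')(o) = Mul(33, Pow(Add(-18, o), -1)) (Function('n')(o) = Mul(Add(35, -2), Pow(Add(-18, o), -1)) = Mul(33, Pow(Add(-18, o), -1)))
Pow(Add(1778, Function('n')(H)), Rational(1, 2)) = Pow(Add(1778, Mul(33, Pow(Add(-18, 11), -1))), Rational(1, 2)) = Pow(Add(1778, Mul(33, Pow(-7, -1))), Rational(1, 2)) = Pow(Add(1778, Mul(33, Rational(-1, 7))), Rational(1, 2)) = Pow(Add(1778, Rational(-33, 7)), Rational(1, 2)) = Pow(Rational(12413, 7), Rational(1, 2)) = Mul(Rational(1, 7), Pow(86891, Rational(1, 2)))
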